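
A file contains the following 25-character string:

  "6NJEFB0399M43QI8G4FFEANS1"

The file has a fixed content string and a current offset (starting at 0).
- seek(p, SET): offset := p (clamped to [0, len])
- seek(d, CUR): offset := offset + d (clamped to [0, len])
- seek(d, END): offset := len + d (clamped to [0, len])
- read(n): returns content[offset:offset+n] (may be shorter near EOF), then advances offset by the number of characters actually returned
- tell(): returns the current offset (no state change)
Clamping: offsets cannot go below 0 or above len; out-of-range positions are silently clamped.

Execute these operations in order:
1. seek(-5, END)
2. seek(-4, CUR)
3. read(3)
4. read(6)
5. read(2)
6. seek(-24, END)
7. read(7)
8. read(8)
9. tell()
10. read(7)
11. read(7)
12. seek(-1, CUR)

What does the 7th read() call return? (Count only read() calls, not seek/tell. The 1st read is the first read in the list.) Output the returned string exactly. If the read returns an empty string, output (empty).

Answer: S1

Derivation:
After 1 (seek(-5, END)): offset=20
After 2 (seek(-4, CUR)): offset=16
After 3 (read(3)): returned 'G4F', offset=19
After 4 (read(6)): returned 'FEANS1', offset=25
After 5 (read(2)): returned '', offset=25
After 6 (seek(-24, END)): offset=1
After 7 (read(7)): returned 'NJEFB03', offset=8
After 8 (read(8)): returned '99M43QI8', offset=16
After 9 (tell()): offset=16
After 10 (read(7)): returned 'G4FFEAN', offset=23
After 11 (read(7)): returned 'S1', offset=25
After 12 (seek(-1, CUR)): offset=24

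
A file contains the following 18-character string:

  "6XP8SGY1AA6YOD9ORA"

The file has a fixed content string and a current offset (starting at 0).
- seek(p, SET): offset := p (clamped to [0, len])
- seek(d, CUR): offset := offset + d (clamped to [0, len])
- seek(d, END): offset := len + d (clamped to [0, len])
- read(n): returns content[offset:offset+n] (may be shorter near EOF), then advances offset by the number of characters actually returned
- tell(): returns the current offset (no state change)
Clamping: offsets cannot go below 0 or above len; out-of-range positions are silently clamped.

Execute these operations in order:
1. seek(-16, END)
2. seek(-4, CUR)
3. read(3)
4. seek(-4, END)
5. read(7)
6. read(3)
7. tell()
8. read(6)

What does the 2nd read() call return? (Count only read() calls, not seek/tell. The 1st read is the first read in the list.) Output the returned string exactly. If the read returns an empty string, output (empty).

After 1 (seek(-16, END)): offset=2
After 2 (seek(-4, CUR)): offset=0
After 3 (read(3)): returned '6XP', offset=3
After 4 (seek(-4, END)): offset=14
After 5 (read(7)): returned '9ORA', offset=18
After 6 (read(3)): returned '', offset=18
After 7 (tell()): offset=18
After 8 (read(6)): returned '', offset=18

Answer: 9ORA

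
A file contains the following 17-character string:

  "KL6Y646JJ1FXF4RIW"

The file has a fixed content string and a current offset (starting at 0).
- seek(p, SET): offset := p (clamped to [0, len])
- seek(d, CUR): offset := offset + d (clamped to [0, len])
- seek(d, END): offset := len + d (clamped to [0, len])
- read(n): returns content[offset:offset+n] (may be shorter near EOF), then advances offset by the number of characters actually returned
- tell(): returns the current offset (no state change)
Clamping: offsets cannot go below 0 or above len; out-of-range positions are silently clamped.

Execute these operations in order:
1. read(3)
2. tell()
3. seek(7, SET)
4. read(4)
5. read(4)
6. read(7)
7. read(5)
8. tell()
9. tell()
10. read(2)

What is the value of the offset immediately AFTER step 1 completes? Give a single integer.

After 1 (read(3)): returned 'KL6', offset=3

Answer: 3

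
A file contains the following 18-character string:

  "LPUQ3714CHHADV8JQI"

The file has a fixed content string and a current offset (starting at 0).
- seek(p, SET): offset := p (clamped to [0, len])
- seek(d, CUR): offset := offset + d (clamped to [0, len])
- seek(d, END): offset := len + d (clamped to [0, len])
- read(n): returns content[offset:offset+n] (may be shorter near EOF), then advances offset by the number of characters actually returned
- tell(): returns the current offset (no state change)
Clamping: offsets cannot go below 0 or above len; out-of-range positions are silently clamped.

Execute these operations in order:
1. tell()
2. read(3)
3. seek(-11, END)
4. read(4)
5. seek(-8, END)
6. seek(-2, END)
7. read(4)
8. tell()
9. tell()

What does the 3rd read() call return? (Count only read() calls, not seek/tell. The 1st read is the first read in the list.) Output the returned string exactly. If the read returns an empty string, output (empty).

After 1 (tell()): offset=0
After 2 (read(3)): returned 'LPU', offset=3
After 3 (seek(-11, END)): offset=7
After 4 (read(4)): returned '4CHH', offset=11
After 5 (seek(-8, END)): offset=10
After 6 (seek(-2, END)): offset=16
After 7 (read(4)): returned 'QI', offset=18
After 8 (tell()): offset=18
After 9 (tell()): offset=18

Answer: QI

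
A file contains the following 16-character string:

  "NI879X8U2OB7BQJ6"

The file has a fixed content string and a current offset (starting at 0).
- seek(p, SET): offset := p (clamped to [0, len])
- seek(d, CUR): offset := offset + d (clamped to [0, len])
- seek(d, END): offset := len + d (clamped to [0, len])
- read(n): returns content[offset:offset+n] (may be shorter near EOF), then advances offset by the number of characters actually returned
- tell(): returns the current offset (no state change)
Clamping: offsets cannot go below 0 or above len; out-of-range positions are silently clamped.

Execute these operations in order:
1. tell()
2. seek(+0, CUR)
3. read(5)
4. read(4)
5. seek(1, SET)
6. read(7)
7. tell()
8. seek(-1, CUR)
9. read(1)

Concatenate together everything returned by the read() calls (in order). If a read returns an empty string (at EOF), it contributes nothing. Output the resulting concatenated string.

After 1 (tell()): offset=0
After 2 (seek(+0, CUR)): offset=0
After 3 (read(5)): returned 'NI879', offset=5
After 4 (read(4)): returned 'X8U2', offset=9
After 5 (seek(1, SET)): offset=1
After 6 (read(7)): returned 'I879X8U', offset=8
After 7 (tell()): offset=8
After 8 (seek(-1, CUR)): offset=7
After 9 (read(1)): returned 'U', offset=8

Answer: NI879X8U2I879X8UU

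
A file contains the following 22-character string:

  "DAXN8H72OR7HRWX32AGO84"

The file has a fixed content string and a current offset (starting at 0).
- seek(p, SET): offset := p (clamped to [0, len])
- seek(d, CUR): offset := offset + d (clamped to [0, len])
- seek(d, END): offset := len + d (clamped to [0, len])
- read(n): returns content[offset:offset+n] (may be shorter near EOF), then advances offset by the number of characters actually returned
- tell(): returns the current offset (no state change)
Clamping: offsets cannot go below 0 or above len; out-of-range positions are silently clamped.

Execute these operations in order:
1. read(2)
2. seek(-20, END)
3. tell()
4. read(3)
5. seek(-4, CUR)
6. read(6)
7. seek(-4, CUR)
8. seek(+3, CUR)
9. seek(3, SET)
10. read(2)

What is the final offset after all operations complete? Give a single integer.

After 1 (read(2)): returned 'DA', offset=2
After 2 (seek(-20, END)): offset=2
After 3 (tell()): offset=2
After 4 (read(3)): returned 'XN8', offset=5
After 5 (seek(-4, CUR)): offset=1
After 6 (read(6)): returned 'AXN8H7', offset=7
After 7 (seek(-4, CUR)): offset=3
After 8 (seek(+3, CUR)): offset=6
After 9 (seek(3, SET)): offset=3
After 10 (read(2)): returned 'N8', offset=5

Answer: 5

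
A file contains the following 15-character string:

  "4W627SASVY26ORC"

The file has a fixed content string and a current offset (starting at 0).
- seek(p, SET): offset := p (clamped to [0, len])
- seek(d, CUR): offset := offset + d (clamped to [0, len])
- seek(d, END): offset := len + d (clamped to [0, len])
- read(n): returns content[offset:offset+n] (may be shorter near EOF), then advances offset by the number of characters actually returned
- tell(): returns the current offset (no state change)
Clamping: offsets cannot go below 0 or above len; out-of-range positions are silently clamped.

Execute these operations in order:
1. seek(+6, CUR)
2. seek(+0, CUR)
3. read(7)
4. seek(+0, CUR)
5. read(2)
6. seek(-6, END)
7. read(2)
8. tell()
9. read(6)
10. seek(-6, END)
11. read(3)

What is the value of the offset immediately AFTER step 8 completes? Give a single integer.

Answer: 11

Derivation:
After 1 (seek(+6, CUR)): offset=6
After 2 (seek(+0, CUR)): offset=6
After 3 (read(7)): returned 'ASVY26O', offset=13
After 4 (seek(+0, CUR)): offset=13
After 5 (read(2)): returned 'RC', offset=15
After 6 (seek(-6, END)): offset=9
After 7 (read(2)): returned 'Y2', offset=11
After 8 (tell()): offset=11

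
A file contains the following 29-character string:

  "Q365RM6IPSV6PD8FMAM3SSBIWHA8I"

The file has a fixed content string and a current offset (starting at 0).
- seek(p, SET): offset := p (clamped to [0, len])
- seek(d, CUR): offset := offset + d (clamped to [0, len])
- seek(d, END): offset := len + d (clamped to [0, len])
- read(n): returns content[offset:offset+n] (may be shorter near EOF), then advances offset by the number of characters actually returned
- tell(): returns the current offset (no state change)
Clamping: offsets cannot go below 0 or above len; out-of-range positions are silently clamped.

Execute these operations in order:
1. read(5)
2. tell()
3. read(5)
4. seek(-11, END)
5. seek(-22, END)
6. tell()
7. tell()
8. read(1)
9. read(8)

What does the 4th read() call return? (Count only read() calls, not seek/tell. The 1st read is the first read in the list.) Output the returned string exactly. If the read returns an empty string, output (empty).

After 1 (read(5)): returned 'Q365R', offset=5
After 2 (tell()): offset=5
After 3 (read(5)): returned 'M6IPS', offset=10
After 4 (seek(-11, END)): offset=18
After 5 (seek(-22, END)): offset=7
After 6 (tell()): offset=7
After 7 (tell()): offset=7
After 8 (read(1)): returned 'I', offset=8
After 9 (read(8)): returned 'PSV6PD8F', offset=16

Answer: PSV6PD8F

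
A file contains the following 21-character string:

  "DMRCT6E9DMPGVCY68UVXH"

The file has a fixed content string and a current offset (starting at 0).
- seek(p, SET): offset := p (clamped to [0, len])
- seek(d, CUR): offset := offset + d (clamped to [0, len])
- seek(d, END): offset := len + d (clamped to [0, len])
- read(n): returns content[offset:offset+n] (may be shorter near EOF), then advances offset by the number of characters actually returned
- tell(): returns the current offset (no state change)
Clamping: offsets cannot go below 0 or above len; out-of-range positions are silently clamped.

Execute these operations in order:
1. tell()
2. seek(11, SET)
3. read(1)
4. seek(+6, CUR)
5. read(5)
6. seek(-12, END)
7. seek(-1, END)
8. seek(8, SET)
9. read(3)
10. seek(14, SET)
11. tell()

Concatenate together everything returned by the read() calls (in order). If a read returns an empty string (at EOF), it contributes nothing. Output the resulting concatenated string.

After 1 (tell()): offset=0
After 2 (seek(11, SET)): offset=11
After 3 (read(1)): returned 'G', offset=12
After 4 (seek(+6, CUR)): offset=18
After 5 (read(5)): returned 'VXH', offset=21
After 6 (seek(-12, END)): offset=9
After 7 (seek(-1, END)): offset=20
After 8 (seek(8, SET)): offset=8
After 9 (read(3)): returned 'DMP', offset=11
After 10 (seek(14, SET)): offset=14
After 11 (tell()): offset=14

Answer: GVXHDMP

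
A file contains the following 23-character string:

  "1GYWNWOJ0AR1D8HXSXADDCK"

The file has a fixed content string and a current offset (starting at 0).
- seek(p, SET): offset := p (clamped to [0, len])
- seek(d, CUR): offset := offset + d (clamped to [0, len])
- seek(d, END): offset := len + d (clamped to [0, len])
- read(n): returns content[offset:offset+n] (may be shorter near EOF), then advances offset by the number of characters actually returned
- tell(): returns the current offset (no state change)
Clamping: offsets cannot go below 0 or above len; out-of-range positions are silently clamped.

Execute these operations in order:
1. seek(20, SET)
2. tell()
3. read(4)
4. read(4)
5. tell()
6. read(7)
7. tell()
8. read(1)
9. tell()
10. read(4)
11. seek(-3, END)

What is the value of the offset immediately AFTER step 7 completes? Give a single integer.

After 1 (seek(20, SET)): offset=20
After 2 (tell()): offset=20
After 3 (read(4)): returned 'DCK', offset=23
After 4 (read(4)): returned '', offset=23
After 5 (tell()): offset=23
After 6 (read(7)): returned '', offset=23
After 7 (tell()): offset=23

Answer: 23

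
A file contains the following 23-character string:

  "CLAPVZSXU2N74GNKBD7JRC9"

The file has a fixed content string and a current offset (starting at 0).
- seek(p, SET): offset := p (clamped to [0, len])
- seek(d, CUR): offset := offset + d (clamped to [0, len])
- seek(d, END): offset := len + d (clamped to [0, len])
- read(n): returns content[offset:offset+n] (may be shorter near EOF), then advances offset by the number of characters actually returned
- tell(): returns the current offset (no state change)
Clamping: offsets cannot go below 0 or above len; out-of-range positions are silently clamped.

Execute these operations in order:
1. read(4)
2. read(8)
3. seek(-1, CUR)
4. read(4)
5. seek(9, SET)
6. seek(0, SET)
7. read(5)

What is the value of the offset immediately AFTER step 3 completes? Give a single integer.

Answer: 11

Derivation:
After 1 (read(4)): returned 'CLAP', offset=4
After 2 (read(8)): returned 'VZSXU2N7', offset=12
After 3 (seek(-1, CUR)): offset=11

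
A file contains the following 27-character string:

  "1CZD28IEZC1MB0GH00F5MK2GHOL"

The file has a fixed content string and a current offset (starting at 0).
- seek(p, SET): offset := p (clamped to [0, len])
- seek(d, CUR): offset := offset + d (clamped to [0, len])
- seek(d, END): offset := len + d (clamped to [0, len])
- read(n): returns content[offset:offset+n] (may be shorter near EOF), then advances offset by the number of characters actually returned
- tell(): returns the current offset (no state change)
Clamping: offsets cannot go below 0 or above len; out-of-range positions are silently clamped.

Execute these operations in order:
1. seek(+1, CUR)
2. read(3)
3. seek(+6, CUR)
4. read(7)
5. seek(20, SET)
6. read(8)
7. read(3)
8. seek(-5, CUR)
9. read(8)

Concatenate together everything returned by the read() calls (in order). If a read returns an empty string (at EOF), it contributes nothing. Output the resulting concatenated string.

Answer: CZD1MB0GH0MK2GHOL2GHOL

Derivation:
After 1 (seek(+1, CUR)): offset=1
After 2 (read(3)): returned 'CZD', offset=4
After 3 (seek(+6, CUR)): offset=10
After 4 (read(7)): returned '1MB0GH0', offset=17
After 5 (seek(20, SET)): offset=20
After 6 (read(8)): returned 'MK2GHOL', offset=27
After 7 (read(3)): returned '', offset=27
After 8 (seek(-5, CUR)): offset=22
After 9 (read(8)): returned '2GHOL', offset=27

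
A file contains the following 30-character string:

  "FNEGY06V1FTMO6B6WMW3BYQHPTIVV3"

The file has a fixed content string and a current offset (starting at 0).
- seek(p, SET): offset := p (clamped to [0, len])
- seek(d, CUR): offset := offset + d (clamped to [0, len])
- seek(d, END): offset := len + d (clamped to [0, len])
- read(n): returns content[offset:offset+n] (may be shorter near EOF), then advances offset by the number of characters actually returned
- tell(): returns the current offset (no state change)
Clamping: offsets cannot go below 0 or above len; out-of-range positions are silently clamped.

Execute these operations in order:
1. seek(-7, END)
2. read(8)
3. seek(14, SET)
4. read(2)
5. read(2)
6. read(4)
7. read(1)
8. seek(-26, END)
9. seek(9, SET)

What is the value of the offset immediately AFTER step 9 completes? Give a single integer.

After 1 (seek(-7, END)): offset=23
After 2 (read(8)): returned 'HPTIVV3', offset=30
After 3 (seek(14, SET)): offset=14
After 4 (read(2)): returned 'B6', offset=16
After 5 (read(2)): returned 'WM', offset=18
After 6 (read(4)): returned 'W3BY', offset=22
After 7 (read(1)): returned 'Q', offset=23
After 8 (seek(-26, END)): offset=4
After 9 (seek(9, SET)): offset=9

Answer: 9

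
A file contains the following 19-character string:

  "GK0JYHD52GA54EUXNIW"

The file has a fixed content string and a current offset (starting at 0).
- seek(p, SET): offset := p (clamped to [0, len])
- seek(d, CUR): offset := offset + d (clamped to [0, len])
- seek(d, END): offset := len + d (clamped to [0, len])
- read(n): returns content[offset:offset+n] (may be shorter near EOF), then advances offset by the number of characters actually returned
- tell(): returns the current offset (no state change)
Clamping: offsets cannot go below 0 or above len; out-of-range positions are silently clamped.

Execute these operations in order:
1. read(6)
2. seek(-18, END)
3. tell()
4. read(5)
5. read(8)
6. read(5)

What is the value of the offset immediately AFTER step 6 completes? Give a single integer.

Answer: 19

Derivation:
After 1 (read(6)): returned 'GK0JYH', offset=6
After 2 (seek(-18, END)): offset=1
After 3 (tell()): offset=1
After 4 (read(5)): returned 'K0JYH', offset=6
After 5 (read(8)): returned 'D52GA54E', offset=14
After 6 (read(5)): returned 'UXNIW', offset=19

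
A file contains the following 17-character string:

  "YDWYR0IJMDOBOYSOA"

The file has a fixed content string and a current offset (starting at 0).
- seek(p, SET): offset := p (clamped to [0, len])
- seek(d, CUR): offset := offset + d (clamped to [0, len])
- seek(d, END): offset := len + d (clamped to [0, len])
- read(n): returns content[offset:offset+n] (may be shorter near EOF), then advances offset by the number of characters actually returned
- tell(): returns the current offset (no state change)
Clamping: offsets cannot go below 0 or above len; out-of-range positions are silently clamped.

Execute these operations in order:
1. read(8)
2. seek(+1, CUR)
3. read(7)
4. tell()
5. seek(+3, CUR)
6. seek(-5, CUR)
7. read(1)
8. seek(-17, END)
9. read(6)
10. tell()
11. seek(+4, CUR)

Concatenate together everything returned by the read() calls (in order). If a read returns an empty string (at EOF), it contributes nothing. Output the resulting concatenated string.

Answer: YDWYR0IJDOBOYSOOYDWYR0

Derivation:
After 1 (read(8)): returned 'YDWYR0IJ', offset=8
After 2 (seek(+1, CUR)): offset=9
After 3 (read(7)): returned 'DOBOYSO', offset=16
After 4 (tell()): offset=16
After 5 (seek(+3, CUR)): offset=17
After 6 (seek(-5, CUR)): offset=12
After 7 (read(1)): returned 'O', offset=13
After 8 (seek(-17, END)): offset=0
After 9 (read(6)): returned 'YDWYR0', offset=6
After 10 (tell()): offset=6
After 11 (seek(+4, CUR)): offset=10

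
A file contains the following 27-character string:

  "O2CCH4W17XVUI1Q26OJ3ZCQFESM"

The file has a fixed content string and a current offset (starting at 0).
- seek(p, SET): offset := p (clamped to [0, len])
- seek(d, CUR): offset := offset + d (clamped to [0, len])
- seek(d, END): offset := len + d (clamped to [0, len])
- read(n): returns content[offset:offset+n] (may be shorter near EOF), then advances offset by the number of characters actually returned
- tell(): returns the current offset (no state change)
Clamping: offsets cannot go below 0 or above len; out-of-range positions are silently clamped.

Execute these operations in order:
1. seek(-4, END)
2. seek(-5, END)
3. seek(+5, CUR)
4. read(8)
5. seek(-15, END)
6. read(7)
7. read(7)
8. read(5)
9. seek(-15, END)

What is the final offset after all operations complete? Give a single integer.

After 1 (seek(-4, END)): offset=23
After 2 (seek(-5, END)): offset=22
After 3 (seek(+5, CUR)): offset=27
After 4 (read(8)): returned '', offset=27
After 5 (seek(-15, END)): offset=12
After 6 (read(7)): returned 'I1Q26OJ', offset=19
After 7 (read(7)): returned '3ZCQFES', offset=26
After 8 (read(5)): returned 'M', offset=27
After 9 (seek(-15, END)): offset=12

Answer: 12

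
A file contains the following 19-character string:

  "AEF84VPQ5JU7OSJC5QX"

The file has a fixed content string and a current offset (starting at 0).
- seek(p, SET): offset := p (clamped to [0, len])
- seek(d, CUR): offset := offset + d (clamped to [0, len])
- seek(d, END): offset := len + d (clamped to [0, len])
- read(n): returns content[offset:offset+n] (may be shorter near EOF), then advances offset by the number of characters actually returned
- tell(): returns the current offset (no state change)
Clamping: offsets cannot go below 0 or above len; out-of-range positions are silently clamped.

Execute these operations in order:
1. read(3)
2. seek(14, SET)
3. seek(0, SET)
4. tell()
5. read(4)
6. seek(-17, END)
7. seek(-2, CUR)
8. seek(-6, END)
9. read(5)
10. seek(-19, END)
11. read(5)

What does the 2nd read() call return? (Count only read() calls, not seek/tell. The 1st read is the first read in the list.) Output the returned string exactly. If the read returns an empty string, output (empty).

After 1 (read(3)): returned 'AEF', offset=3
After 2 (seek(14, SET)): offset=14
After 3 (seek(0, SET)): offset=0
After 4 (tell()): offset=0
After 5 (read(4)): returned 'AEF8', offset=4
After 6 (seek(-17, END)): offset=2
After 7 (seek(-2, CUR)): offset=0
After 8 (seek(-6, END)): offset=13
After 9 (read(5)): returned 'SJC5Q', offset=18
After 10 (seek(-19, END)): offset=0
After 11 (read(5)): returned 'AEF84', offset=5

Answer: AEF8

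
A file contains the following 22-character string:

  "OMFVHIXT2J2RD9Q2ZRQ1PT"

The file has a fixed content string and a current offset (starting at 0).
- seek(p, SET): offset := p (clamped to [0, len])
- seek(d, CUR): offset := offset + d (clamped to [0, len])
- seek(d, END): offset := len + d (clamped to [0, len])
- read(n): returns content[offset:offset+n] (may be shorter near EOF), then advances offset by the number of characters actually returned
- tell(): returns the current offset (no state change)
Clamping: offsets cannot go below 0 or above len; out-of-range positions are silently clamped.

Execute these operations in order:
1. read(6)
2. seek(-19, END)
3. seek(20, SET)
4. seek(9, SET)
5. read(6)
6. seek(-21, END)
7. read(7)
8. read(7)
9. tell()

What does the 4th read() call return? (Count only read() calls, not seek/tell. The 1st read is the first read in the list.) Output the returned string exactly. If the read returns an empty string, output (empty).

Answer: 2J2RD9Q

Derivation:
After 1 (read(6)): returned 'OMFVHI', offset=6
After 2 (seek(-19, END)): offset=3
After 3 (seek(20, SET)): offset=20
After 4 (seek(9, SET)): offset=9
After 5 (read(6)): returned 'J2RD9Q', offset=15
After 6 (seek(-21, END)): offset=1
After 7 (read(7)): returned 'MFVHIXT', offset=8
After 8 (read(7)): returned '2J2RD9Q', offset=15
After 9 (tell()): offset=15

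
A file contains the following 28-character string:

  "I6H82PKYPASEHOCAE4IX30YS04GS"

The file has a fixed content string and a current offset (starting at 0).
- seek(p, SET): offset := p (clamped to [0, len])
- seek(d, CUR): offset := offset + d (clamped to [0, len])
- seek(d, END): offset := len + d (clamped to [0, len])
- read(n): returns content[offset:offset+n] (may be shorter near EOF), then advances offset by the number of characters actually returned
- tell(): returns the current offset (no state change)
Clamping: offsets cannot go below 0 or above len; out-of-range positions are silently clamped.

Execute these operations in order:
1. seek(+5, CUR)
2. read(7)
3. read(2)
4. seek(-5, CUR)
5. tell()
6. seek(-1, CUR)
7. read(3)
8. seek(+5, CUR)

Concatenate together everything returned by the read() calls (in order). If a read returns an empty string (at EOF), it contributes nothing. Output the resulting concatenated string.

Answer: PKYPASEHOPAS

Derivation:
After 1 (seek(+5, CUR)): offset=5
After 2 (read(7)): returned 'PKYPASE', offset=12
After 3 (read(2)): returned 'HO', offset=14
After 4 (seek(-5, CUR)): offset=9
After 5 (tell()): offset=9
After 6 (seek(-1, CUR)): offset=8
After 7 (read(3)): returned 'PAS', offset=11
After 8 (seek(+5, CUR)): offset=16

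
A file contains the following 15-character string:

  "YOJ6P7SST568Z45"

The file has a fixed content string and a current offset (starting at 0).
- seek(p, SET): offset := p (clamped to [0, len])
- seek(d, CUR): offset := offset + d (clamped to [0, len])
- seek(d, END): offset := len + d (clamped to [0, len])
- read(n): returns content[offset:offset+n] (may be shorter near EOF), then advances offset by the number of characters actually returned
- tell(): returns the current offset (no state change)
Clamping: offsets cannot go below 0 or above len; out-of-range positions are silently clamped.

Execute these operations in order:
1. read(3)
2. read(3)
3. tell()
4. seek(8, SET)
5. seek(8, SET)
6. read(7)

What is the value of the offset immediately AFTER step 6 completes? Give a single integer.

Answer: 15

Derivation:
After 1 (read(3)): returned 'YOJ', offset=3
After 2 (read(3)): returned '6P7', offset=6
After 3 (tell()): offset=6
After 4 (seek(8, SET)): offset=8
After 5 (seek(8, SET)): offset=8
After 6 (read(7)): returned 'T568Z45', offset=15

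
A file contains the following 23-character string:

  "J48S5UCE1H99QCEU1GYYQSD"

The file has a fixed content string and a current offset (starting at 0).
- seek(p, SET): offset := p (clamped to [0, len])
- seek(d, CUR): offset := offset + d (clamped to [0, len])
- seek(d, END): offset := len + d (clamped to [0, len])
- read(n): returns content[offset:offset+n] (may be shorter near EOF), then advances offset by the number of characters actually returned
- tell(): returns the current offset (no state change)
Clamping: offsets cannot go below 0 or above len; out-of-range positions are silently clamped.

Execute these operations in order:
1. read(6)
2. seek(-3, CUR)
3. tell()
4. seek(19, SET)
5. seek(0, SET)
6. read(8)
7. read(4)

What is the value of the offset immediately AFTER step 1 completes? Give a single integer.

Answer: 6

Derivation:
After 1 (read(6)): returned 'J48S5U', offset=6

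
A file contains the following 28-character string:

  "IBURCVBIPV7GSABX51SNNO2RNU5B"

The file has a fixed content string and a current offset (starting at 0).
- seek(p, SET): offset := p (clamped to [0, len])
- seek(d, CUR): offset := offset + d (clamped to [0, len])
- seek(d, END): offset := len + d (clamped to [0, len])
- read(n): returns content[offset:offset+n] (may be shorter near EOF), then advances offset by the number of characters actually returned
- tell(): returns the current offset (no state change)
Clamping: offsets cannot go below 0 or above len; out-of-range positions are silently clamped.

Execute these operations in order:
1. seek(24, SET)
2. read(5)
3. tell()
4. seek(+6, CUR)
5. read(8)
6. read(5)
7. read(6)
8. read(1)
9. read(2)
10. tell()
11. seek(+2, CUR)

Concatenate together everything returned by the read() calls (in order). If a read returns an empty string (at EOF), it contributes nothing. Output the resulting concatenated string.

After 1 (seek(24, SET)): offset=24
After 2 (read(5)): returned 'NU5B', offset=28
After 3 (tell()): offset=28
After 4 (seek(+6, CUR)): offset=28
After 5 (read(8)): returned '', offset=28
After 6 (read(5)): returned '', offset=28
After 7 (read(6)): returned '', offset=28
After 8 (read(1)): returned '', offset=28
After 9 (read(2)): returned '', offset=28
After 10 (tell()): offset=28
After 11 (seek(+2, CUR)): offset=28

Answer: NU5B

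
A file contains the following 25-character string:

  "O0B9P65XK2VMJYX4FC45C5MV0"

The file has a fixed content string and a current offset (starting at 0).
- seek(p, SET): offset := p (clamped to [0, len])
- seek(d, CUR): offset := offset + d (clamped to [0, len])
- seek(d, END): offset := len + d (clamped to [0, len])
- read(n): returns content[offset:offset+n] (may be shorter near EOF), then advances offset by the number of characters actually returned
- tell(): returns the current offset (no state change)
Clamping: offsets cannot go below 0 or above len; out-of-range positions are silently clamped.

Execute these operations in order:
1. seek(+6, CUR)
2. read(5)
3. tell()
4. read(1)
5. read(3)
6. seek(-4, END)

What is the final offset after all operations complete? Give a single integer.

Answer: 21

Derivation:
After 1 (seek(+6, CUR)): offset=6
After 2 (read(5)): returned '5XK2V', offset=11
After 3 (tell()): offset=11
After 4 (read(1)): returned 'M', offset=12
After 5 (read(3)): returned 'JYX', offset=15
After 6 (seek(-4, END)): offset=21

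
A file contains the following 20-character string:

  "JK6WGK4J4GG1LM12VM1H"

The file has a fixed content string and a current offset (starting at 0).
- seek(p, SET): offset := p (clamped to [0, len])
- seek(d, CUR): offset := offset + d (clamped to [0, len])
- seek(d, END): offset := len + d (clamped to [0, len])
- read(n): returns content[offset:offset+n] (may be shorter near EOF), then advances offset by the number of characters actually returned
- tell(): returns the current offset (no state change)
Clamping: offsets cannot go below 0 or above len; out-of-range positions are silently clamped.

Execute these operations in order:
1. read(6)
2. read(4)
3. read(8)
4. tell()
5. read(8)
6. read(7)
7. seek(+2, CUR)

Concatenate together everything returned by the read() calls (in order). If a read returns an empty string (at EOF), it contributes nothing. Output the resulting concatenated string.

After 1 (read(6)): returned 'JK6WGK', offset=6
After 2 (read(4)): returned '4J4G', offset=10
After 3 (read(8)): returned 'G1LM12VM', offset=18
After 4 (tell()): offset=18
After 5 (read(8)): returned '1H', offset=20
After 6 (read(7)): returned '', offset=20
After 7 (seek(+2, CUR)): offset=20

Answer: JK6WGK4J4GG1LM12VM1H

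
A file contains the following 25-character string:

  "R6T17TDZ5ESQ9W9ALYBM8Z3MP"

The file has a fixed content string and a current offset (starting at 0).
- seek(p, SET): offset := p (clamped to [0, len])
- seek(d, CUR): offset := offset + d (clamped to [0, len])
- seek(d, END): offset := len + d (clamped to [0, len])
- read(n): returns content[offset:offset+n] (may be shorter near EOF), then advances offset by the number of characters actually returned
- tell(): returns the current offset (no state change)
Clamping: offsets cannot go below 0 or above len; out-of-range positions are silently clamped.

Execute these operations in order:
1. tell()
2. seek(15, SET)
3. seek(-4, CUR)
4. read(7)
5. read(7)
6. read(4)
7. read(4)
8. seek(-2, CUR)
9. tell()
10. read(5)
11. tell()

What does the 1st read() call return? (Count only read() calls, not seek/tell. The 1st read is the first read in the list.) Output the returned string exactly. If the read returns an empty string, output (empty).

After 1 (tell()): offset=0
After 2 (seek(15, SET)): offset=15
After 3 (seek(-4, CUR)): offset=11
After 4 (read(7)): returned 'Q9W9ALY', offset=18
After 5 (read(7)): returned 'BM8Z3MP', offset=25
After 6 (read(4)): returned '', offset=25
After 7 (read(4)): returned '', offset=25
After 8 (seek(-2, CUR)): offset=23
After 9 (tell()): offset=23
After 10 (read(5)): returned 'MP', offset=25
After 11 (tell()): offset=25

Answer: Q9W9ALY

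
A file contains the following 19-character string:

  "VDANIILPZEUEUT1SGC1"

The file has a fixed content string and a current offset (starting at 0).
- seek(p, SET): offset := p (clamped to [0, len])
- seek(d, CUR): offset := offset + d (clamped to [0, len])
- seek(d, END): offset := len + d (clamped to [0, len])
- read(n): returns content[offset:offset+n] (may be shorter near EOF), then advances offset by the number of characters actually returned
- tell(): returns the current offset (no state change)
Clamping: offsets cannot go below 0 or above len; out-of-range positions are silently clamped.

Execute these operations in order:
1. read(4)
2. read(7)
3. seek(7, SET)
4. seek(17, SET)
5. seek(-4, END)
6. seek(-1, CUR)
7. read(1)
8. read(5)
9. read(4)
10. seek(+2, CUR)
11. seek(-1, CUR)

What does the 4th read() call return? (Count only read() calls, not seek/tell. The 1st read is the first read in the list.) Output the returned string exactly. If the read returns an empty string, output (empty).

Answer: SGC1

Derivation:
After 1 (read(4)): returned 'VDAN', offset=4
After 2 (read(7)): returned 'IILPZEU', offset=11
After 3 (seek(7, SET)): offset=7
After 4 (seek(17, SET)): offset=17
After 5 (seek(-4, END)): offset=15
After 6 (seek(-1, CUR)): offset=14
After 7 (read(1)): returned '1', offset=15
After 8 (read(5)): returned 'SGC1', offset=19
After 9 (read(4)): returned '', offset=19
After 10 (seek(+2, CUR)): offset=19
After 11 (seek(-1, CUR)): offset=18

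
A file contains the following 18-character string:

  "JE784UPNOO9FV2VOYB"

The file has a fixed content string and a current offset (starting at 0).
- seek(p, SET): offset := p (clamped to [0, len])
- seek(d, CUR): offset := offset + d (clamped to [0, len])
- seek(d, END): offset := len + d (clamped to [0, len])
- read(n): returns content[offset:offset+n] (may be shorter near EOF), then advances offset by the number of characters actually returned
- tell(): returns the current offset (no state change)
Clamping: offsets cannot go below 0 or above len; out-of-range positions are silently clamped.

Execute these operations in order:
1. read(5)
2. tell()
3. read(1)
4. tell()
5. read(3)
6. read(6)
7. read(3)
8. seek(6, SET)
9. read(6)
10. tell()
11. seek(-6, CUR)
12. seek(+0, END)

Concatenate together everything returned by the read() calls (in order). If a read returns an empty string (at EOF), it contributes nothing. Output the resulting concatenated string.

After 1 (read(5)): returned 'JE784', offset=5
After 2 (tell()): offset=5
After 3 (read(1)): returned 'U', offset=6
After 4 (tell()): offset=6
After 5 (read(3)): returned 'PNO', offset=9
After 6 (read(6)): returned 'O9FV2V', offset=15
After 7 (read(3)): returned 'OYB', offset=18
After 8 (seek(6, SET)): offset=6
After 9 (read(6)): returned 'PNOO9F', offset=12
After 10 (tell()): offset=12
After 11 (seek(-6, CUR)): offset=6
After 12 (seek(+0, END)): offset=18

Answer: JE784UPNOO9FV2VOYBPNOO9F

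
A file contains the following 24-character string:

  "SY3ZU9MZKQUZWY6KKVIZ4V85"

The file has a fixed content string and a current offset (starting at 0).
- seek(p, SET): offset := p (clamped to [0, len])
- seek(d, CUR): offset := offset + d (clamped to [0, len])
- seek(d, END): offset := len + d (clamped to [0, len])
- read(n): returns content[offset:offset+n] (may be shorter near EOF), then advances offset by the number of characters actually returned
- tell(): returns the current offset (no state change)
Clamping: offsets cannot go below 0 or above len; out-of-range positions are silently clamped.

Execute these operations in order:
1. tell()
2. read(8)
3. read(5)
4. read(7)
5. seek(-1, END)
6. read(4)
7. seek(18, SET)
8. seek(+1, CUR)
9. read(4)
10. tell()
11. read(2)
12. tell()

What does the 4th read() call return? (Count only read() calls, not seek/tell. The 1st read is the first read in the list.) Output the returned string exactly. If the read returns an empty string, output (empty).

Answer: 5

Derivation:
After 1 (tell()): offset=0
After 2 (read(8)): returned 'SY3ZU9MZ', offset=8
After 3 (read(5)): returned 'KQUZW', offset=13
After 4 (read(7)): returned 'Y6KKVIZ', offset=20
After 5 (seek(-1, END)): offset=23
After 6 (read(4)): returned '5', offset=24
After 7 (seek(18, SET)): offset=18
After 8 (seek(+1, CUR)): offset=19
After 9 (read(4)): returned 'Z4V8', offset=23
After 10 (tell()): offset=23
After 11 (read(2)): returned '5', offset=24
After 12 (tell()): offset=24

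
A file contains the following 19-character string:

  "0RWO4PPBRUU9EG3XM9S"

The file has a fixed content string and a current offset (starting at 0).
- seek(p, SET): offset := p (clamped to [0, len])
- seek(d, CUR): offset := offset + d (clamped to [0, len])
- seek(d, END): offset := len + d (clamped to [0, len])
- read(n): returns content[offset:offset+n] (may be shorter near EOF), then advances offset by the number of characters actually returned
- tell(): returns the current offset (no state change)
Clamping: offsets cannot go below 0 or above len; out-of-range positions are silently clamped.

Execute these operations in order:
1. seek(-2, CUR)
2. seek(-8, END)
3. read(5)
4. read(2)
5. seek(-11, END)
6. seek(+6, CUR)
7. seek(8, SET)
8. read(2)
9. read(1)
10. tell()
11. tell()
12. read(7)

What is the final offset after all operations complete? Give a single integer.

After 1 (seek(-2, CUR)): offset=0
After 2 (seek(-8, END)): offset=11
After 3 (read(5)): returned '9EG3X', offset=16
After 4 (read(2)): returned 'M9', offset=18
After 5 (seek(-11, END)): offset=8
After 6 (seek(+6, CUR)): offset=14
After 7 (seek(8, SET)): offset=8
After 8 (read(2)): returned 'RU', offset=10
After 9 (read(1)): returned 'U', offset=11
After 10 (tell()): offset=11
After 11 (tell()): offset=11
After 12 (read(7)): returned '9EG3XM9', offset=18

Answer: 18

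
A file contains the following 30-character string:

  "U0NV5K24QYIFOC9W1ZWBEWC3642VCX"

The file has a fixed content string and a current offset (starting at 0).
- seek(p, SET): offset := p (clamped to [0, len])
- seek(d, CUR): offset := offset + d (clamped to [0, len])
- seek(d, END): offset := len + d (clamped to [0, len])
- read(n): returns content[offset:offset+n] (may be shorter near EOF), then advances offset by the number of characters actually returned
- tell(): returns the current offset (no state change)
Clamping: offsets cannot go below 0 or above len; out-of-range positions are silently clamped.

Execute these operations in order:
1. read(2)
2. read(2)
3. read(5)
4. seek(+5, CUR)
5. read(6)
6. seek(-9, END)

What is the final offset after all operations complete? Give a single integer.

Answer: 21

Derivation:
After 1 (read(2)): returned 'U0', offset=2
After 2 (read(2)): returned 'NV', offset=4
After 3 (read(5)): returned '5K24Q', offset=9
After 4 (seek(+5, CUR)): offset=14
After 5 (read(6)): returned '9W1ZWB', offset=20
After 6 (seek(-9, END)): offset=21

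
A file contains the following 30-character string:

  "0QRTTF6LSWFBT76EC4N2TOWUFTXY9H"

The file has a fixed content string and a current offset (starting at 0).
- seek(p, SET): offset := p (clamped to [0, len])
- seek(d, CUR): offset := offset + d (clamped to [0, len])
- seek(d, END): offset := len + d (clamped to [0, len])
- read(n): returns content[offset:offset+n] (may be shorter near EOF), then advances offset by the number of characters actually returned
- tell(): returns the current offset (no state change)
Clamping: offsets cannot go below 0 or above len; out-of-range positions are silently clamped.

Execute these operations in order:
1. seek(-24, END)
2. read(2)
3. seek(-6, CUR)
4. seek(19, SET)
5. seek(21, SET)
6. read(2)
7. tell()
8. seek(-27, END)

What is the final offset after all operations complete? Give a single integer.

After 1 (seek(-24, END)): offset=6
After 2 (read(2)): returned '6L', offset=8
After 3 (seek(-6, CUR)): offset=2
After 4 (seek(19, SET)): offset=19
After 5 (seek(21, SET)): offset=21
After 6 (read(2)): returned 'OW', offset=23
After 7 (tell()): offset=23
After 8 (seek(-27, END)): offset=3

Answer: 3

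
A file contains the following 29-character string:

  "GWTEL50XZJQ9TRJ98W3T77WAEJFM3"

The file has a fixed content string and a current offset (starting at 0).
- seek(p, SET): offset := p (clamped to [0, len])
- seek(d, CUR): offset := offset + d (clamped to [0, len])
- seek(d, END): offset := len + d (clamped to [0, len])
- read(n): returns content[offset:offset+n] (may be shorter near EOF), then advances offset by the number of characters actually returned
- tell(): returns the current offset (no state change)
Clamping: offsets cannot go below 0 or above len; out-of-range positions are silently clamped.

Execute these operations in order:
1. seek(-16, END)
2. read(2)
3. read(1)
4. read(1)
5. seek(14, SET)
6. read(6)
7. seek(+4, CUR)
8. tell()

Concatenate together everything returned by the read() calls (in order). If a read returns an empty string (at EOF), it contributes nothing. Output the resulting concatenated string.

After 1 (seek(-16, END)): offset=13
After 2 (read(2)): returned 'RJ', offset=15
After 3 (read(1)): returned '9', offset=16
After 4 (read(1)): returned '8', offset=17
After 5 (seek(14, SET)): offset=14
After 6 (read(6)): returned 'J98W3T', offset=20
After 7 (seek(+4, CUR)): offset=24
After 8 (tell()): offset=24

Answer: RJ98J98W3T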